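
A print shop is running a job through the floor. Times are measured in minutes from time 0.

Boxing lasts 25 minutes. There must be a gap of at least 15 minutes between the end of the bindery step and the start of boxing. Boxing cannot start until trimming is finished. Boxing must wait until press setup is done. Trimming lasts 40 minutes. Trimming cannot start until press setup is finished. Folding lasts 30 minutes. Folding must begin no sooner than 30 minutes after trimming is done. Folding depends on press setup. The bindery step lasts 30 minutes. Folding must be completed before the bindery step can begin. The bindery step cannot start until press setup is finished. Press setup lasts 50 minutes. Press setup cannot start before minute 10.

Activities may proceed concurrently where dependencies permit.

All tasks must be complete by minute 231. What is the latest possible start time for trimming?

Boxing must finish by minute 231; it takes 25 minutes, so it must start by 231 − 25 = minute 206.
Since boxing (must start by minute 206, minus 15-minute gap → minute 191) depends on it, the bindery step must finish by minute 191. Backing off its 30-minute duration gives a latest start of minute 161.
Folding must finish before the bindery step (must start by minute 161). With a 30-minute duration, folding must start by 161 − 30 = minute 131.
For trimming: folding (must start by minute 131, minus 30-minute gap → minute 101); boxing (must start by minute 206). The most restrictive is minute 101; with a 40-minute duration, trimming must start by minute 61.

61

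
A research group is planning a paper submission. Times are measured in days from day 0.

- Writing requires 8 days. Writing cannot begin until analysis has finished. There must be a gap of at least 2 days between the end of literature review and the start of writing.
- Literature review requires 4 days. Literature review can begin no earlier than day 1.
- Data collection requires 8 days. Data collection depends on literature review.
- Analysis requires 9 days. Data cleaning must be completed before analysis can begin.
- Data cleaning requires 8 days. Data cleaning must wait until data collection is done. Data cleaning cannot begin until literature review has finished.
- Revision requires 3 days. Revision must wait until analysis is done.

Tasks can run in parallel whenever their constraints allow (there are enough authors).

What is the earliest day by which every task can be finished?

Literature review cannot begin until its own release at day 1. It runs from day 1 to 1 + 4 = day 5.
Data collection waits on literature review (finishes day 5), so it starts at day 5 and finishes at 5 + 8 = day 13.
Data cleaning needs all of data collection (finishes day 13); literature review (finishes day 5). That puts its earliest start at day 13; it finishes at 13 + 8 = day 21.
Analysis cannot begin until data cleaning (finishes day 21). It runs from day 21 to 21 + 9 = day 30.
Revision waits on analysis (finishes day 30), so it starts at day 30 and finishes at 30 + 3 = day 33.
Writing needs all of analysis (finishes day 30); literature review (finishes day 5, plus 2-day gap → day 7). That puts its earliest start at day 30; it finishes at 30 + 8 = day 38.
All tasks are finished once the last one completes. Finish times: Literature review at 5, Data collection at 13, Data cleaning at 21, Analysis at 30, Writing at 38, Revision at 33. The latest is day 38.

38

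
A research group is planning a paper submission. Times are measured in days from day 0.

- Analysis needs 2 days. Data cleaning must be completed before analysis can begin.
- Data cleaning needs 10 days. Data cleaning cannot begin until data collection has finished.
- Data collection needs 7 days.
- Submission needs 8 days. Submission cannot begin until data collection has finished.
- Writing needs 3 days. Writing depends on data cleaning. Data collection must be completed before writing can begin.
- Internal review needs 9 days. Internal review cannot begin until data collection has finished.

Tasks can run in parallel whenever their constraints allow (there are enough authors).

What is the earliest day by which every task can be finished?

20

Data collection has no prerequisites, so it starts at day 0 and finishes at day 7.
Submission cannot begin until data collection (finishes day 7). It runs from day 7 to 7 + 8 = day 15.
After data collection (finishes day 7), internal review can start at day 7 and finishes at day 16.
After data collection (finishes day 7), data cleaning can start at day 7 and finishes at day 17.
Writing needs all of data cleaning (finishes day 17); data collection (finishes day 7). That puts its earliest start at day 17; it finishes at 17 + 3 = day 20.
Analysis cannot begin until data cleaning (finishes day 17). It runs from day 17 to 17 + 2 = day 19.
All tasks are finished once the last one completes. Finish times: Data collection at 7, Data cleaning at 17, Analysis at 19, Writing at 20, Internal review at 16, Submission at 15. The latest is day 20.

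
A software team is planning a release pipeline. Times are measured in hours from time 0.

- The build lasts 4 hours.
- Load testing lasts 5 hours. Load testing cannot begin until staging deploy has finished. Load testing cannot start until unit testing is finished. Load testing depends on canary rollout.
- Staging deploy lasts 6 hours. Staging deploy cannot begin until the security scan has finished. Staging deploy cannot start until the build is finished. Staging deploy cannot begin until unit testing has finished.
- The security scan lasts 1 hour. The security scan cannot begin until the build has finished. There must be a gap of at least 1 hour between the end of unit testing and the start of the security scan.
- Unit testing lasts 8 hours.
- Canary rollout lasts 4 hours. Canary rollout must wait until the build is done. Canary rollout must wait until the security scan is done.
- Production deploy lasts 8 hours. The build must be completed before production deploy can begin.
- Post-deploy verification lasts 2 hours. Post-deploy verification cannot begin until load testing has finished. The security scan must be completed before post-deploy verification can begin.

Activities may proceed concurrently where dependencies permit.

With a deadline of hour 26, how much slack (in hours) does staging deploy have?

3

Nothing blocks unit testing, so it runs from hour 0 to hour 8.
Nothing blocks the build, so it runs from hour 0 to hour 4.
The security scan needs all of the build (finishes hour 4); unit testing (finishes hour 8, plus 1-hour gap → hour 9). That puts its earliest start at hour 9; it finishes at 9 + 1 = hour 10.
Staging deploy cannot start until the security scan (finishes hour 10); the build (finishes hour 4); unit testing (finishes hour 8). The controlling bound is hour 10, so staging deploy finishes at 10 + 6 = hour 16.

Working backward from the deadline:
Post-deploy verification has no dependents, so it just needs to finish by hour 26. Starting by 26 − 2 = hour 24 achieves that.
Load testing feeds into post-deploy verification (must start by hour 24); so load testing must finish by hour 24 and therefore start by hour 19.
Staging deploy must finish before load testing (must start by hour 19). With a 6-hour duration, staging deploy must start by 19 − 6 = hour 13.
So staging deploy can start as early as hour 10 and as late as hour 13, giving 13 − 10 = 3 hours of slack.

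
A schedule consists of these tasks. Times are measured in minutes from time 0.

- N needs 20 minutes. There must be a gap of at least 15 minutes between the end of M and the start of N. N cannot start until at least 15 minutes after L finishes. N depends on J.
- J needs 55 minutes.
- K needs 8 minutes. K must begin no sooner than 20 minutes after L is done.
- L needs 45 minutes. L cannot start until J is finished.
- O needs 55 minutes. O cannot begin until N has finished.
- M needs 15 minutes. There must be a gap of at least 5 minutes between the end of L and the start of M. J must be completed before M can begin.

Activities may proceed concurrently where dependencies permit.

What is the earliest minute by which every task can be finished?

J has no prerequisites, so it starts at minute 0 and finishes at minute 55.
L waits on J (finishes minute 55), so it starts at minute 55 and finishes at 55 + 45 = minute 100.
M has to wait for L (finishes minute 100, plus 5-minute gap → minute 105); J (finishes minute 55). The latest of these is minute 105, so M runs minute 105 to 105 + 15 = minute 120.
N cannot start until M (finishes minute 120, plus 15-minute gap → minute 135); L (finishes minute 100, plus 15-minute gap → minute 115); J (finishes minute 55). The controlling bound is minute 135, so N finishes at 135 + 20 = minute 155.
After N (finishes minute 155), O can start at minute 155 and finishes at minute 210.
After L (finishes minute 100, plus 20-minute gap → minute 120), K can start at minute 120 and finishes at minute 128.
All tasks are finished once the last one completes. Finish times: J at 55, K at 128, L at 100, M at 120, N at 155, O at 210. The latest is minute 210.

210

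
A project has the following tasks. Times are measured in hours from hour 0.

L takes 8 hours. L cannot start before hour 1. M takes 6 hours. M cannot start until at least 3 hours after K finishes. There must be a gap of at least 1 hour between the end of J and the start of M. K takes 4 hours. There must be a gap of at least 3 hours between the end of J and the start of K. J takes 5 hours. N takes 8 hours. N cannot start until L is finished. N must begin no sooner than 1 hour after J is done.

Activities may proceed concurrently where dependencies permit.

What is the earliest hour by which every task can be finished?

21

L cannot begin until its own release at hour 1. It runs from hour 1 to 1 + 8 = hour 9.
J can start immediately at hour 0; it finishes at hour 5.
N cannot start until L (finishes hour 9); J (finishes hour 5, plus 1-hour gap → hour 6). The controlling bound is hour 9, so N finishes at 9 + 8 = hour 17.
After J (finishes hour 5, plus 3-hour gap → hour 8), K can start at hour 8 and finishes at hour 12.
M has to wait for K (finishes hour 12, plus 3-hour gap → hour 15); J (finishes hour 5, plus 1-hour gap → hour 6). The latest of these is hour 15, so M runs hour 15 to 15 + 6 = hour 21.
All tasks are finished once the last one completes. Finish times: J at 5, K at 12, L at 9, M at 21, N at 17. The latest is hour 21.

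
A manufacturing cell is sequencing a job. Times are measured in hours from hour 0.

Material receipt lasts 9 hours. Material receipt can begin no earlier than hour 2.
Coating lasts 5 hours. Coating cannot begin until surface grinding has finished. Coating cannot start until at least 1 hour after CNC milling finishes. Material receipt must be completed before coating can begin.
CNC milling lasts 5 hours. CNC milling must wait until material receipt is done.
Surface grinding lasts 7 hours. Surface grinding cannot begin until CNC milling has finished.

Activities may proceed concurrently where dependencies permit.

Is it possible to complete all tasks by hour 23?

No

After its own release at hour 2, material receipt can start at hour 2 and finishes at hour 11.
CNC milling cannot begin until material receipt (finishes hour 11). It runs from hour 11 to 11 + 5 = hour 16.
Surface grinding cannot begin until CNC milling (finishes hour 16). It runs from hour 16 to 16 + 7 = hour 23.
Coating cannot start until surface grinding (finishes hour 23); CNC milling (finishes hour 16, plus 1-hour gap → hour 17); material receipt (finishes hour 11). The controlling bound is hour 23, so coating finishes at 23 + 5 = hour 28.
The earliest everything can be done is hour 28, which is after the deadline of 23, so it is not possible.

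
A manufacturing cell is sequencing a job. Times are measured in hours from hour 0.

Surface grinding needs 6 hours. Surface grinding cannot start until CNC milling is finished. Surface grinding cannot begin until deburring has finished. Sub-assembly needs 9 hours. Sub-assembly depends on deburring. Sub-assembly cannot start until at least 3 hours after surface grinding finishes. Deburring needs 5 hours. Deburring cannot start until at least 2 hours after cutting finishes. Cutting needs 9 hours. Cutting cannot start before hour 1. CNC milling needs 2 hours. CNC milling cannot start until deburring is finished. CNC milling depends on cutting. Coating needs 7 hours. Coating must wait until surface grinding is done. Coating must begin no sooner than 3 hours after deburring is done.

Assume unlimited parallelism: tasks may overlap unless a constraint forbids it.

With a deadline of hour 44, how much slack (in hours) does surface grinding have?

7

After its own release at hour 1, cutting can start at hour 1 and finishes at hour 10.
Deburring waits on cutting (finishes hour 10, plus 2-hour gap → hour 12), so it starts at hour 12 and finishes at 12 + 5 = hour 17.
CNC milling needs all of deburring (finishes hour 17); cutting (finishes hour 10). That puts its earliest start at hour 17; it finishes at 17 + 2 = hour 19.
Surface grinding has to wait for CNC milling (finishes hour 19); deburring (finishes hour 17). The latest of these is hour 19, so surface grinding runs hour 19 to 19 + 6 = hour 25.

Working backward from the deadline:
Nothing follows coating; the deadline of hour 44 is its only limit. It must start by 44 − 7 = hour 37.
Nothing follows sub-assembly; the deadline of hour 44 is its only limit. It must start by 44 − 9 = hour 35.
Surface grinding feeds coating (must start by hour 37); sub-assembly (must start by hour 35, minus 3-hour gap → hour 32). Taking the minimum, surface grinding must finish by hour 32 and start by 32 − 6 = hour 26.
So surface grinding can start as early as hour 19 and as late as hour 26, giving 26 − 19 = 7 hours of slack.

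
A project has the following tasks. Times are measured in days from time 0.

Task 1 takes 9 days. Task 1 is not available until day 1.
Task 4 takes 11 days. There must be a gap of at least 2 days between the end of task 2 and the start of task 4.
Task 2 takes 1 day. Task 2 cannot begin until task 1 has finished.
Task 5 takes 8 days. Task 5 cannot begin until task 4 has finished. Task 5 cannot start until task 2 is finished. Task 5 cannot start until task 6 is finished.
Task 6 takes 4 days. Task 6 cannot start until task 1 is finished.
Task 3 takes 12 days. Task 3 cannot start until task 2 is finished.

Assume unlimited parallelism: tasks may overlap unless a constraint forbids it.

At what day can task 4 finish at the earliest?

After its own release at day 1, task 1 can start at day 1 and finishes at day 10.
After task 1 (finishes day 10), task 2 can start at day 10 and finishes at day 11.
After task 2 (finishes day 11, plus 2-day gap → day 13), task 4 can start at day 13 and finishes at day 24.

24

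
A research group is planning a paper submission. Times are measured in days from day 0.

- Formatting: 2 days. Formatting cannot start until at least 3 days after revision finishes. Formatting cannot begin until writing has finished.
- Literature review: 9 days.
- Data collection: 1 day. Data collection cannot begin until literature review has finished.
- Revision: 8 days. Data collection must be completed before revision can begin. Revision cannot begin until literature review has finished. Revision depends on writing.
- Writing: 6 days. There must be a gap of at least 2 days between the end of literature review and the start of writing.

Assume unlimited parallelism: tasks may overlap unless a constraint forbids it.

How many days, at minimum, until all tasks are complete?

30

Literature review has no prerequisites, so it starts at day 0 and finishes at day 9.
Writing cannot begin until literature review (finishes day 9, plus 2-day gap → day 11). It runs from day 11 to 11 + 6 = day 17.
After literature review (finishes day 9), data collection can start at day 9 and finishes at day 10.
Revision cannot start until data collection (finishes day 10); literature review (finishes day 9); writing (finishes day 17). The controlling bound is day 17, so revision finishes at 17 + 8 = day 25.
Formatting cannot start until revision (finishes day 25, plus 3-day gap → day 28); writing (finishes day 17). The controlling bound is day 28, so formatting finishes at 28 + 2 = day 30.
All tasks are finished once the last one completes. Finish times: Literature review at 9, Data collection at 10, Writing at 17, Revision at 25, Formatting at 30. The latest is day 30.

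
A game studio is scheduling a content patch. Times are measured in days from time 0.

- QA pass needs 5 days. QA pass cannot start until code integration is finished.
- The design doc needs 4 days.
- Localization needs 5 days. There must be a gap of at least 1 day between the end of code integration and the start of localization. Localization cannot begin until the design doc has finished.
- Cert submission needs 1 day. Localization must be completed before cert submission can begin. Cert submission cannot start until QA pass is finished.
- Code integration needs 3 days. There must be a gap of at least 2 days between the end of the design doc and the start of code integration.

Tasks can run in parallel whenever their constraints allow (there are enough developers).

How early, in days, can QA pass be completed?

Nothing blocks the design doc, so it runs from day 0 to day 4.
After the design doc (finishes day 4, plus 2-day gap → day 6), code integration can start at day 6 and finishes at day 9.
QA pass cannot begin until code integration (finishes day 9). It runs from day 9 to 9 + 5 = day 14.

14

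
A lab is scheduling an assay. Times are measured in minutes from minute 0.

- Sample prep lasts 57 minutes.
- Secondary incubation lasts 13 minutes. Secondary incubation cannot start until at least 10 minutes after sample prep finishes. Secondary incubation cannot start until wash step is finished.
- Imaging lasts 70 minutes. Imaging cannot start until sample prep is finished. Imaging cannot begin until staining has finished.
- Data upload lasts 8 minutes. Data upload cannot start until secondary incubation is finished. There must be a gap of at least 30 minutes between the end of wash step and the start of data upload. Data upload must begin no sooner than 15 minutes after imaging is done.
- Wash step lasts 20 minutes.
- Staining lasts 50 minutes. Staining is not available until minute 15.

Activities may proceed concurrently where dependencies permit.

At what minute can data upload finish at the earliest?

Staining cannot begin until its own release at minute 15. It runs from minute 15 to 15 + 50 = minute 65.
Wash step can start immediately at minute 0; it finishes at minute 20.
Sample prep has no prerequisites, so it starts at minute 0 and finishes at minute 57.
Imaging cannot start until sample prep (finishes minute 57); staining (finishes minute 65). The controlling bound is minute 65, so imaging finishes at 65 + 70 = minute 135.
For secondary incubation: sample prep (finishes minute 57, plus 10-minute gap → minute 67); wash step (finishes minute 20). Taking the maximum gives a start of minute 67, and it finishes at 67 + 13 = minute 80.
For data upload: secondary incubation (finishes minute 80); wash step (finishes minute 20, plus 30-minute gap → minute 50); imaging (finishes minute 135, plus 15-minute gap → minute 150). Taking the maximum gives a start of minute 150, and it finishes at 150 + 8 = minute 158.

158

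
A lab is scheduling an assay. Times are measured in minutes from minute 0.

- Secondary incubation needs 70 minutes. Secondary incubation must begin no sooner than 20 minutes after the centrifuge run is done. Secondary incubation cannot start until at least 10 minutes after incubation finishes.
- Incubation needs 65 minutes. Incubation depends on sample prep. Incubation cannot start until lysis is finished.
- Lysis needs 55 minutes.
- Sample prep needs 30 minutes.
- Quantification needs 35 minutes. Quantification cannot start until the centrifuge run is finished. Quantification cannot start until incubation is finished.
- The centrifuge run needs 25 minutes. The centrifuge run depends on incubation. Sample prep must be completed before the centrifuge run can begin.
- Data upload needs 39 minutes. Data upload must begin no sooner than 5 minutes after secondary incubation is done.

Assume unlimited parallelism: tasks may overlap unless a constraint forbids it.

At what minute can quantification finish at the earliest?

180

Lysis can start immediately at minute 0; it finishes at minute 55.
Sample prep can start immediately at minute 0; it finishes at minute 30.
Incubation cannot start until sample prep (finishes minute 30); lysis (finishes minute 55). The controlling bound is minute 55, so incubation finishes at 55 + 65 = minute 120.
The centrifuge run cannot start until incubation (finishes minute 120); sample prep (finishes minute 30). The controlling bound is minute 120, so the centrifuge run finishes at 120 + 25 = minute 145.
Quantification has to wait for the centrifuge run (finishes minute 145); incubation (finishes minute 120). The latest of these is minute 145, so quantification runs minute 145 to 145 + 35 = minute 180.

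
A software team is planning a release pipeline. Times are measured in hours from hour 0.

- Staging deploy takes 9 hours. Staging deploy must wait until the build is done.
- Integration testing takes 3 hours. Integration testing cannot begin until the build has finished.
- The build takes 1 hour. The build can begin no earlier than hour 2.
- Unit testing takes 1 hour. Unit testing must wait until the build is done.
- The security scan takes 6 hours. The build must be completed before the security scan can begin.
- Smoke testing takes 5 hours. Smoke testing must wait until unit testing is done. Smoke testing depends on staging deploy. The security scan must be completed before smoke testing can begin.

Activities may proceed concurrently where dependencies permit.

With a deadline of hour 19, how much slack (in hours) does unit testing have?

10

The build waits on its own release at hour 2, so it starts at hour 2 and finishes at 2 + 1 = hour 3.
Unit testing waits on the build (finishes hour 3), so it starts at hour 3 and finishes at 3 + 1 = hour 4.

Working backward from the deadline:
Smoke testing must finish by hour 19; it takes 5 hours, so it must start by 19 − 5 = hour 14.
Unit testing must finish before smoke testing (must start by hour 14). With a 1-hour duration, unit testing must start by 14 − 1 = hour 13.
So unit testing can start as early as hour 3 and as late as hour 13, giving 13 − 3 = 10 hours of slack.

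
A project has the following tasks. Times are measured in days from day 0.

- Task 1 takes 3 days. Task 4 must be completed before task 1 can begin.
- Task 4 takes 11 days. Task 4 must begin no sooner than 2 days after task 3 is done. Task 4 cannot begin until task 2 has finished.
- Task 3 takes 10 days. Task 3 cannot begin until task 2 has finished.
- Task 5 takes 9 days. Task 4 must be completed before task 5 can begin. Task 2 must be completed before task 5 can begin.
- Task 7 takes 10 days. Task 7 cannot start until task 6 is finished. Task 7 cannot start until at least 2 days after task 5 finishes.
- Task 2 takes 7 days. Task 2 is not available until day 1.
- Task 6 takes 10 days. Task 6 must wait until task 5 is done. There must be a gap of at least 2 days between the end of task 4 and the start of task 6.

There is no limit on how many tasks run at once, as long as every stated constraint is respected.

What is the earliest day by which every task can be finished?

60

Task 2 waits on its own release at day 1, so it starts at day 1 and finishes at 1 + 7 = day 8.
After task 2 (finishes day 8), task 3 can start at day 8 and finishes at day 18.
Task 4 has to wait for task 3 (finishes day 18, plus 2-day gap → day 20); task 2 (finishes day 8). The latest of these is day 20, so task 4 runs day 20 to 20 + 11 = day 31.
Task 5 needs all of task 4 (finishes day 31); task 2 (finishes day 8). That puts its earliest start at day 31; it finishes at 31 + 9 = day 40.
Task 6 needs all of task 5 (finishes day 40); task 4 (finishes day 31, plus 2-day gap → day 33). That puts its earliest start at day 40; it finishes at 40 + 10 = day 50.
Task 7 has to wait for task 6 (finishes day 50); task 5 (finishes day 40, plus 2-day gap → day 42). The latest of these is day 50, so task 7 runs day 50 to 50 + 10 = day 60.
Task 1 cannot begin until task 4 (finishes day 31). It runs from day 31 to 31 + 3 = day 34.
All tasks are finished once the last one completes. Finish times: Task 1 at 34, Task 2 at 8, Task 3 at 18, Task 4 at 31, Task 5 at 40, Task 6 at 50, Task 7 at 60. The latest is day 60.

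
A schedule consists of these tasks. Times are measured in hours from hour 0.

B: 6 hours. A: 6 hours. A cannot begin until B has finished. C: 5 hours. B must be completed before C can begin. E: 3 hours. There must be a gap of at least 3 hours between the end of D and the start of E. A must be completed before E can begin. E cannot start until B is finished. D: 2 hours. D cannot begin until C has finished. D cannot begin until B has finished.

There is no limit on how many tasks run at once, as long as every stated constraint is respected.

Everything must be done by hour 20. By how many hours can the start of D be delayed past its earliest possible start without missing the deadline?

B can start immediately at hour 0; it finishes at hour 6.
C waits on B (finishes hour 6), so it starts at hour 6 and finishes at 6 + 5 = hour 11.
For D: C (finishes hour 11); B (finishes hour 6). Taking the maximum gives a start of hour 11, and it finishes at 11 + 2 = hour 13.

Working backward from the deadline:
Nothing follows E; the deadline of hour 20 is its only limit. It must start by 20 − 3 = hour 17.
D has to be done before E (must start by hour 17, minus 3-hour gap → hour 14). That means finishing by hour 14, i.e. starting by 14 − 2 = hour 12.
So D can start as early as hour 11 and as late as hour 12, giving 12 − 11 = 1 hour of slack.

1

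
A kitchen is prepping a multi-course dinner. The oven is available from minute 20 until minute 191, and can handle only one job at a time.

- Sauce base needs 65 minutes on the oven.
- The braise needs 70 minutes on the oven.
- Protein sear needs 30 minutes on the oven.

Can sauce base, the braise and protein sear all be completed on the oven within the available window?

The oven window is 191 − 20 = 171 minutes.
Running back to back, the jobs need 65 + 70 + 30 = 165 minutes on the oven.
Since 165 ≤ 171, they fit within the window.

Yes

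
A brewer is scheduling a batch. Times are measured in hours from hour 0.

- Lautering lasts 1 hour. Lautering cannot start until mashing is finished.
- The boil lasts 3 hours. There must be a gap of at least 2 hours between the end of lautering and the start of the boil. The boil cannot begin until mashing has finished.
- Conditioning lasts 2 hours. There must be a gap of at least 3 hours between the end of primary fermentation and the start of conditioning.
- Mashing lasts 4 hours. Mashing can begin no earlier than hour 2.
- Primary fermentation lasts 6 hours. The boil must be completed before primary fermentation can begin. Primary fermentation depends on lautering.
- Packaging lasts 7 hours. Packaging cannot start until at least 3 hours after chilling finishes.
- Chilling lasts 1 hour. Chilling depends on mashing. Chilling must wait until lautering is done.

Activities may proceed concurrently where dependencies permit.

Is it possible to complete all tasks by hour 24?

After its own release at hour 2, mashing can start at hour 2 and finishes at hour 6.
Lautering waits on mashing (finishes hour 6), so it starts at hour 6 and finishes at 6 + 1 = hour 7.
Chilling has to wait for mashing (finishes hour 6); lautering (finishes hour 7). The latest of these is hour 7, so chilling runs hour 7 to 7 + 1 = hour 8.
Packaging cannot begin until chilling (finishes hour 8, plus 3-hour gap → hour 11). It runs from hour 11 to 11 + 7 = hour 18.
The boil needs all of lautering (finishes hour 7, plus 2-hour gap → hour 9); mashing (finishes hour 6). That puts its earliest start at hour 9; it finishes at 9 + 3 = hour 12.
Primary fermentation needs all of the boil (finishes hour 12); lautering (finishes hour 7). That puts its earliest start at hour 12; it finishes at 12 + 6 = hour 18.
Conditioning cannot begin until primary fermentation (finishes hour 18, plus 3-hour gap → hour 21). It runs from hour 21 to 21 + 2 = hour 23.
Every task is finished by hour 23, which is no later than the deadline of 24, so the schedule is feasible.

Yes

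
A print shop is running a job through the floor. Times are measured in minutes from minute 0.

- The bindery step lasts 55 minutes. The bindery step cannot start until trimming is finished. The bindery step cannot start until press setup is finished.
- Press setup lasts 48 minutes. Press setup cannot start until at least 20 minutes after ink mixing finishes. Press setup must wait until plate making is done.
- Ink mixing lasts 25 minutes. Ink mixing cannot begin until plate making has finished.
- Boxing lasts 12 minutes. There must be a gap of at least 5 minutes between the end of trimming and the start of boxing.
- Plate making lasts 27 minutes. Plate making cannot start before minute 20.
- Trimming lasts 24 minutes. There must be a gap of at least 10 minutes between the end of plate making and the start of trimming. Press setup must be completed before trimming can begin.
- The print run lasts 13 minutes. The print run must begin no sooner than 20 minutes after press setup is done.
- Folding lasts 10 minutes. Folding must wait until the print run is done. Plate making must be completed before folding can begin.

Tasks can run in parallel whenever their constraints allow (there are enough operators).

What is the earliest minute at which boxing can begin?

After its own release at minute 20, plate making can start at minute 20 and finishes at minute 47.
Ink mixing waits on plate making (finishes minute 47), so it starts at minute 47 and finishes at 47 + 25 = minute 72.
Press setup has to wait for ink mixing (finishes minute 72, plus 20-minute gap → minute 92); plate making (finishes minute 47). The latest of these is minute 92, so press setup runs minute 92 to 92 + 48 = minute 140.
For trimming: plate making (finishes minute 47, plus 10-minute gap → minute 57); press setup (finishes minute 140). Taking the maximum gives a start of minute 140, and it finishes at 140 + 24 = minute 164.
Boxing waits on trimming (finishes minute 164, plus 5-minute gap → minute 169), so the earliest it can start is minute 169.

169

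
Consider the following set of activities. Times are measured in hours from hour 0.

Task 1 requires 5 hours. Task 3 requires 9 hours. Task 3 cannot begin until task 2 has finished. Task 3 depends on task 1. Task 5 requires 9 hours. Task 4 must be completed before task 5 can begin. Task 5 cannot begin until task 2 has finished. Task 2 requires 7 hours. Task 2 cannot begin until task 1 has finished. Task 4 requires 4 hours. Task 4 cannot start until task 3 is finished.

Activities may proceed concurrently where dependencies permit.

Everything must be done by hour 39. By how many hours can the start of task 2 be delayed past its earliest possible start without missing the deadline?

5

Task 1 can start immediately at hour 0; it finishes at hour 5.
After task 1 (finishes hour 5), task 2 can start at hour 5 and finishes at hour 12.

Working backward from the deadline:
Task 5 has no dependents, so it just needs to finish by hour 39. Starting by 39 − 9 = hour 30 achieves that.
Task 4 has to be done before task 5 (must start by hour 30). That means finishing by hour 30, i.e. starting by 30 − 4 = hour 26.
Task 3 feeds into task 4 (must start by hour 26); so task 3 must finish by hour 26 and therefore start by hour 17.
Task 2 must finish in time for task 3 (must start by hour 17); task 5 (must start by hour 30). The tightest is hour 17, so task 2 must start by 17 − 7 = hour 10.
So task 2 can start as early as hour 5 and as late as hour 10, giving 10 − 5 = 5 hours of slack.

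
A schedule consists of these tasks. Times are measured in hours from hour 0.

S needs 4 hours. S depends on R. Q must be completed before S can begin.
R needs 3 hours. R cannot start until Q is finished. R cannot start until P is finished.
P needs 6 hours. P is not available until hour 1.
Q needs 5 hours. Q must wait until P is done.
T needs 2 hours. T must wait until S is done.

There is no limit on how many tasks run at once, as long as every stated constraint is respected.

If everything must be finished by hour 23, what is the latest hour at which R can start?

14

T must finish by hour 23; it takes 2 hours, so it must start by 23 − 2 = hour 21.
S must finish before T (must start by hour 21). With a 4-hour duration, S must start by 21 − 4 = hour 17.
R feeds into S (must start by hour 17); so R must finish by hour 17 and therefore start by hour 14.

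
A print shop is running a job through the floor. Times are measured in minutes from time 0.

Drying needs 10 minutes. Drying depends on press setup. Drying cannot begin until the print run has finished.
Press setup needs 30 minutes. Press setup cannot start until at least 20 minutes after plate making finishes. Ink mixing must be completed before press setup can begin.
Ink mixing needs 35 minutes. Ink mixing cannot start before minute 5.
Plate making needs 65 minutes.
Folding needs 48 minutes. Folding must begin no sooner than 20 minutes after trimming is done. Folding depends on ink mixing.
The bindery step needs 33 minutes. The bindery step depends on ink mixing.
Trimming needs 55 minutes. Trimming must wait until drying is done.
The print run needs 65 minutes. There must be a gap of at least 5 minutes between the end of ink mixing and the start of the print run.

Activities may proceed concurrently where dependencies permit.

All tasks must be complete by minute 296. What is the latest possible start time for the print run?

98

Folding must finish by minute 296; it takes 48 minutes, so it must start by 296 − 48 = minute 248.
Trimming must finish before folding (must start by minute 248, minus 20-minute gap → minute 228). With a 55-minute duration, trimming must start by 228 − 55 = minute 173.
Drying has to be done before trimming (must start by minute 173). That means finishing by minute 173, i.e. starting by 173 − 10 = minute 163.
Since drying (must start by minute 163) depends on it, the print run must finish by minute 163. Backing off its 65-minute duration gives a latest start of minute 98.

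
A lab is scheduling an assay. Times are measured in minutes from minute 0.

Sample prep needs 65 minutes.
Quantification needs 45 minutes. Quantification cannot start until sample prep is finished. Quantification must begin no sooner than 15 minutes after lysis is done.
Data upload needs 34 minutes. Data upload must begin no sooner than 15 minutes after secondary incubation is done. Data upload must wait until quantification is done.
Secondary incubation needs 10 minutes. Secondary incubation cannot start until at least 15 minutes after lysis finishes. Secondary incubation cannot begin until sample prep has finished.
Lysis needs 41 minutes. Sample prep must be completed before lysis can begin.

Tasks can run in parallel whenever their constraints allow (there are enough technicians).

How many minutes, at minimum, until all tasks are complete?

200

Sample prep can start immediately at minute 0; it finishes at minute 65.
After sample prep (finishes minute 65), lysis can start at minute 65 and finishes at minute 106.
Quantification cannot start until sample prep (finishes minute 65); lysis (finishes minute 106, plus 15-minute gap → minute 121). The controlling bound is minute 121, so quantification finishes at 121 + 45 = minute 166.
Secondary incubation has to wait for lysis (finishes minute 106, plus 15-minute gap → minute 121); sample prep (finishes minute 65). The latest of these is minute 121, so secondary incubation runs minute 121 to 121 + 10 = minute 131.
Data upload cannot start until secondary incubation (finishes minute 131, plus 15-minute gap → minute 146); quantification (finishes minute 166). The controlling bound is minute 166, so data upload finishes at 166 + 34 = minute 200.
All tasks are finished once the last one completes. Finish times: Sample prep at 65, Lysis at 106, Secondary incubation at 131, Quantification at 166, Data upload at 200. The latest is minute 200.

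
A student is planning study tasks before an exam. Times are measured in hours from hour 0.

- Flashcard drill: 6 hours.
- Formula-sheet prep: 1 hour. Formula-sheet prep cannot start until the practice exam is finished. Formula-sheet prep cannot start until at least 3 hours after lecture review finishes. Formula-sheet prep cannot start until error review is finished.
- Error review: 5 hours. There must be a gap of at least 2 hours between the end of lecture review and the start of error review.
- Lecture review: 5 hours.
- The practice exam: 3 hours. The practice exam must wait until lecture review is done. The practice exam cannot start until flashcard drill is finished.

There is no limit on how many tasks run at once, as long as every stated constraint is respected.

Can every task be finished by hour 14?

Flashcard drill can start immediately at hour 0; it finishes at hour 6.
Lecture review can start immediately at hour 0; it finishes at hour 5.
After lecture review (finishes hour 5, plus 2-hour gap → hour 7), error review can start at hour 7 and finishes at hour 12.
The practice exam cannot start until lecture review (finishes hour 5); flashcard drill (finishes hour 6). The controlling bound is hour 6, so the practice exam finishes at 6 + 3 = hour 9.
For formula-sheet prep: the practice exam (finishes hour 9); lecture review (finishes hour 5, plus 3-hour gap → hour 8); error review (finishes hour 12). Taking the maximum gives a start of hour 12, and it finishes at 12 + 1 = hour 13.
Every task is finished by hour 13, which is no later than the deadline of 14, so the schedule is feasible.

Yes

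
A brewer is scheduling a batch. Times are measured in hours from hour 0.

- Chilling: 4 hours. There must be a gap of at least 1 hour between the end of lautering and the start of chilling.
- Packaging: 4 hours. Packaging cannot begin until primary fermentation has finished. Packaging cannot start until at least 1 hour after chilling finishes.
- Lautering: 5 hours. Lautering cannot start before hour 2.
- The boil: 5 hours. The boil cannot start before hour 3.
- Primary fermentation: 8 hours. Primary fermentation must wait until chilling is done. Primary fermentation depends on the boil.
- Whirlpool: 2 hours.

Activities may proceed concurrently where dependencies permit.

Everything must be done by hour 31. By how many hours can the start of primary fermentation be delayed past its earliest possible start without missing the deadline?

The boil cannot begin until its own release at hour 3. It runs from hour 3 to 3 + 5 = hour 8.
Lautering waits on its own release at hour 2, so it starts at hour 2 and finishes at 2 + 5 = hour 7.
Chilling cannot begin until lautering (finishes hour 7, plus 1-hour gap → hour 8). It runs from hour 8 to 8 + 4 = hour 12.
For primary fermentation: chilling (finishes hour 12); the boil (finishes hour 8). Taking the maximum gives a start of hour 12, and it finishes at 12 + 8 = hour 20.

Working backward from the deadline:
Packaging has no dependents, so it just needs to finish by hour 31. Starting by 31 − 4 = hour 27 achieves that.
Primary fermentation has to be done before packaging (must start by hour 27). That means finishing by hour 27, i.e. starting by 27 − 8 = hour 19.
So primary fermentation can start as early as hour 12 and as late as hour 19, giving 19 − 12 = 7 hours of slack.

7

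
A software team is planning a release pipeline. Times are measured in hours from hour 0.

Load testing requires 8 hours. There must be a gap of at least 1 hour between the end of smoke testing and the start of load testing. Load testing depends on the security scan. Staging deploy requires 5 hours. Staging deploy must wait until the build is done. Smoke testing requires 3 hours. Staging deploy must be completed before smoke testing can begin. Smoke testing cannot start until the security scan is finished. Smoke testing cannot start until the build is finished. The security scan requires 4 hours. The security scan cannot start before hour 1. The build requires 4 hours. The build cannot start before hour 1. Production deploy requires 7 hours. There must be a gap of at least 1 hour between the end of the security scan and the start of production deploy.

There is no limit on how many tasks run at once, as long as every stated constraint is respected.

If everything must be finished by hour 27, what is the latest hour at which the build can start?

6

Load testing has no dependents, so it just needs to finish by hour 27. Starting by 27 − 8 = hour 19 achieves that.
Smoke testing feeds into load testing (must start by hour 19, minus 1-hour gap → hour 18); so smoke testing must finish by hour 18 and therefore start by hour 15.
Staging deploy must finish before smoke testing (must start by hour 15). With a 5-hour duration, staging deploy must start by 15 − 5 = hour 10.
The build must finish in time for staging deploy (must start by hour 10); smoke testing (must start by hour 15). The tightest is hour 10, so the build must start by 10 − 4 = hour 6.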